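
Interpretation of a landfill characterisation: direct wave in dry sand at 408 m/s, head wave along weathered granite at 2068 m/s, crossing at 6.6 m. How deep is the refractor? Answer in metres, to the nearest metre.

3 m

h = (x_cross/2)·√((V₂−V₁)/(V₂+V₁)).
(V₂−V₁)/(V₂+V₁) = (2068−408)/(2068+408) = 0.6704; √ = 0.8188.
h = (6.6/2)·0.8188 = 2.70 m.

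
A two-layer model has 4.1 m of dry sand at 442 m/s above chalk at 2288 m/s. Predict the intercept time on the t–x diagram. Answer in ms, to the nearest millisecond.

tᵢ = 2h·√(V₂²−V₁²)/(V₁V₂).
√(V₂²−V₁²) = √(2288²−442²) = 2244.9 m/s.
tᵢ = 2·4.1·2244.9/(442·2288) = 0.01820 s.

18 ms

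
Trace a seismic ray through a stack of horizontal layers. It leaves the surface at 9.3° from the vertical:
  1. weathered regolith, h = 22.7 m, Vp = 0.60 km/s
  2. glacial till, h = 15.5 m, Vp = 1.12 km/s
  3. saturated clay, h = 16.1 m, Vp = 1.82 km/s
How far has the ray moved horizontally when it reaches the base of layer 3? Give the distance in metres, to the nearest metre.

Ray parameter p = sin 9.3° / 0.60 km/s = 2.6934e-01 s/km.
Layer 1: θ = 9.30°; offset = 22.7·tan 9.30° = 3.717 m.
Layer 2: sin θ = p·1.12 = 0.3017 → θ = 17.56°; offset = 15.5·tan 17.56° = 4.904 m.
Layer 3: sin θ = p·1.82 = 0.4902 → θ = 29.35°; offset = 16.1·tan 29.35° = 9.055 m.
Summing the layer offsets gives 17.676 m.

18 m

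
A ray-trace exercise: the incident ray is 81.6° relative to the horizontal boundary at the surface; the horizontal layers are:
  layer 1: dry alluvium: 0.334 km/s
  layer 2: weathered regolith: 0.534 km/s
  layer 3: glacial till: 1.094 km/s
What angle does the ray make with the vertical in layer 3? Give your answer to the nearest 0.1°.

From the normal: θ₁ = 90° − 81.6° = 8.4°.
Snell's law across each interface conserves sin θ / V, so sin θ_3 = V_3·sin θ₁/V₁.
sin θ_3 = 1.094 × sin 8.4° / 0.334 = 0.4785.
θ_3 = arcsin 0.4785 = 28.59°.

28.6°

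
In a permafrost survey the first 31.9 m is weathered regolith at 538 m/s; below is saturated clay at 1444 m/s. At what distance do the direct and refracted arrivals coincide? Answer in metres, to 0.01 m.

x_cross = 2h·√((V₂+V₁)/(V₂−V₁)).
(V₂+V₁)/(V₂−V₁) = (1444+538)/(1444−538) = 2.1876; √ = 1.4791.
x_cross = 2·31.9·1.4791 = 94.36 m.

94.36 m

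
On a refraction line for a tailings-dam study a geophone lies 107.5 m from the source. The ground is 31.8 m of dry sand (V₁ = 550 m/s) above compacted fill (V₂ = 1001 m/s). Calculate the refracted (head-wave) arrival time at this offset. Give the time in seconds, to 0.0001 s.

t = x/V₂ + 2h·√(V₂²−V₁²)/(V₁V₂).
√(V₂²−V₁²) = √(1001²−550²) = 836.4 m/s; delay term = 2·31.8·836.4/(550·1001) = 0.09662 s.
t = 107.5/1001 + 0.09662 = 0.20401 s.

0.2040 s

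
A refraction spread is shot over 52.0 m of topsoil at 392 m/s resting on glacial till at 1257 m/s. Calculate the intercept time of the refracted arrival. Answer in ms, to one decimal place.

tᵢ = 2h·√(V₂²−V₁²)/(V₁V₂).
√(V₂²−V₁²) = √(1257²−392²) = 1194.3 m/s.
tᵢ = 2·52.0·1194.3/(392·1257) = 0.25208 s.

252.1 ms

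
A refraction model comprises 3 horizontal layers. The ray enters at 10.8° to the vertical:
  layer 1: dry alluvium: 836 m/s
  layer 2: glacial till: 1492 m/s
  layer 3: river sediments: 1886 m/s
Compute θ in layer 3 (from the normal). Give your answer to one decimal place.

Ray parameter p = sin 10.8° / 836 = 2.2414e-04 s/m.
sin θ_3 = p·V_3 = 2.2414e-04 × 1886 = 0.4227.
θ_3 = 25.01° from the vertical.

25.0°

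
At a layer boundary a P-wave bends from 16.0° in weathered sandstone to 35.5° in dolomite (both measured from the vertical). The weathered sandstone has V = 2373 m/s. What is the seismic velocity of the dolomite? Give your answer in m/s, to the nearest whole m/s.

Snell's law: sin 16.0°/V₁ = sin 35.5°/V₂.
V₂ = V₁·sin 35.5°/sin 16.0° = 2373 × 2.1068 = 4999.35 m/s.

4999 m/s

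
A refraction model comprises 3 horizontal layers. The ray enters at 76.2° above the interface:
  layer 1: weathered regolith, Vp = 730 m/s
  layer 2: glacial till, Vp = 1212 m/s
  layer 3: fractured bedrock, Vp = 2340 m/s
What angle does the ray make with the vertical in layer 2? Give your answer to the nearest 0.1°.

From the normal: θ₁ = 90° − 76.2° = 13.8°.
Ray parameter p = sin 13.8° / 730 = 3.2676e-04 s/m.
sin θ_2 = p·V_2 = 3.2676e-04 × 1212 = 0.3960.
θ_2 = arcsin 0.3960 = 23.33°.

23.3°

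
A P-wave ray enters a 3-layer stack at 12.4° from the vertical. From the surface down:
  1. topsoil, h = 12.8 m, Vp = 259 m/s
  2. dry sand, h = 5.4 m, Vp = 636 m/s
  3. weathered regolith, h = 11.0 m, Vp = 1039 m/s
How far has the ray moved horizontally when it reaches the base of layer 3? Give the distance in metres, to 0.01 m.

24.82 m

Apply Snell's law at each interface; in layer i the horizontal offset is hᵢ·tan θᵢ.
Layer 1: θ = 12.40°; offset = 12.8·tan 12.40° = 2.8143 m.
Layer 2: sin θ = 636·sin 12.4°/259 = 0.5273, θ = 31.82°; offset = 5.4·tan 31.82° = 3.3512 m.
Layer 3: sin θ = 1039·sin 12.4°/259 = 0.8614, θ = 59.48°; offset = 11.0·tan 59.48° = 18.6574 m.
Σ offsets = 24.8229 m.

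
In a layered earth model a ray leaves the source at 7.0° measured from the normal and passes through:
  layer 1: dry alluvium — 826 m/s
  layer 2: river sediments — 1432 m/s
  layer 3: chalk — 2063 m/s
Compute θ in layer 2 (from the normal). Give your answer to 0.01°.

Ray parameter p = sin 7.0° / 826 = 1.4754e-04 s/m.
sin θ_2 = p·V_2 = 1.4754e-04 × 1432 = 0.2113.
θ_2 = 12.20° from the vertical.

12.20°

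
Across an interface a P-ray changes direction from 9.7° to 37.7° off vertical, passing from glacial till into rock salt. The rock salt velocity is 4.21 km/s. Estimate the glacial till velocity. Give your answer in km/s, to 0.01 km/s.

Snell's law: sin 9.7°/V₁ = sin 37.7°/V₂.
V₁ = V₂·sin 9.7°/sin 37.7° = 4.21 × 0.2755 = 1.16 km/s.

1.16 km/s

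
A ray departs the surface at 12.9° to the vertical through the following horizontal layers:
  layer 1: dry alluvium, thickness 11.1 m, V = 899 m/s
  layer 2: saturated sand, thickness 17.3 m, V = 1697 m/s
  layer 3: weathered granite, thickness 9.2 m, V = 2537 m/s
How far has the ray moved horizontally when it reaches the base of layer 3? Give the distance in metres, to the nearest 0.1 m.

p = sin θ₁/V₁ = sin 12.9°/899 = 2.4833e-04 s/m is conserved through the stack.
Layer 1: θ = 12.90°; offset = 11.1·tan 12.90° = 2.542 m.
Layer 2: sin θ = p·1697 = 0.4214 → θ = 24.92°; offset = 17.3·tan 24.92° = 8.039 m.
Layer 3: sin θ = p·2537 = 0.6300 → θ = 39.05°; offset = 9.2·tan 39.05° = 7.464 m.
Total horizontal offset = 18.045 m.

18.0 m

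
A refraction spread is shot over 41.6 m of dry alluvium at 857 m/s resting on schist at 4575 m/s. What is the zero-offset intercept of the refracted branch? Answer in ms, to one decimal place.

tᵢ = 2h·√(V₂²−V₁²)/(V₁V₂).
√(V₂²−V₁²) = √(4575²−857²) = 4494.0 m/s.
tᵢ = 2·41.6·4494.0/(857·4575) = 0.09536 s.

95.4 ms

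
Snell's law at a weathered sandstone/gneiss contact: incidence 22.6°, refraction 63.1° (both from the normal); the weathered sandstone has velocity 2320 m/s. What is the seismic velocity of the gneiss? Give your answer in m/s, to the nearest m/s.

5384 m/s

Snell's law: sin 22.6°/V₁ = sin 63.1°/V₂.
V₂ = V₁·sin 63.1°/sin 22.6° = 2320 × 2.3206 = 5383.80 m/s.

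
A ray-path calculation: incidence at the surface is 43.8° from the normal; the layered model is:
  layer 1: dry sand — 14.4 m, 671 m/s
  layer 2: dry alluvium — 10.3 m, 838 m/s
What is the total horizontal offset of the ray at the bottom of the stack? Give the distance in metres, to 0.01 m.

31.52 m

Apply Snell's law at each interface; in layer i the horizontal offset is hᵢ·tan θᵢ.
Layer 1: θ = 43.80°; offset = 14.4·tan 43.80° = 13.8091 m.
Layer 2: sin θ = 838·sin 43.8°/671 = 0.8644, θ = 59.81°; offset = 10.3·tan 59.81° = 17.7077 m.
Total horizontal offset = 31.5168 m.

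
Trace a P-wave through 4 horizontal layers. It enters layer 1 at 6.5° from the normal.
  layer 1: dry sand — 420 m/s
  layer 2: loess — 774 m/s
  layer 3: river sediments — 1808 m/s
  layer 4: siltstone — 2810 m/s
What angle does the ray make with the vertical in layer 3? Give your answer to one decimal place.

Snell's law across each interface conserves sin θ / V, so sin θ_3 = V_3·sin θ₁/V₁.
sin θ_3 = 1808 × sin 6.5° / 420 = 0.4873.
θ_3 = arcsin 0.4873 = 29.16°.

29.2°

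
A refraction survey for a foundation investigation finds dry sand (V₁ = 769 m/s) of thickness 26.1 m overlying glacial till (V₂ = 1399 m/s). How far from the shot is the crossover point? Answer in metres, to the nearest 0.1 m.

x_cross = 2h·√((V₂+V₁)/(V₂−V₁)).
(V₂+V₁)/(V₂−V₁) = (1399+769)/(1399−769) = 3.4413; √ = 1.8551.
x_cross = 2·26.1·1.8551 = 96.83 m.

96.8 m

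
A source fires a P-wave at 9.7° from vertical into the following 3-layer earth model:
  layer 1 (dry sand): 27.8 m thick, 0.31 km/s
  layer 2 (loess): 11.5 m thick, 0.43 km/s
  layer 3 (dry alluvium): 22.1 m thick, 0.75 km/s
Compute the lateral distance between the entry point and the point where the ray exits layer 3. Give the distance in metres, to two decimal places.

p = sin θ₁/V₁ = sin 9.7°/0.31 = 5.4351e-01 s/km is conserved through the stack.
Layer 1: θ = 9.70°; offset = 27.8·tan 9.70° = 4.7519 m.
Layer 2: sin θ = p·0.43 = 0.2337 → θ = 13.52°; offset = 11.5·tan 13.52° = 2.7642 m.
Layer 3: sin θ = p·0.75 = 0.4076 → θ = 24.06°; offset = 22.1·tan 24.06° = 9.8656 m.
Summing the layer offsets gives 17.3818 m.

17.38 m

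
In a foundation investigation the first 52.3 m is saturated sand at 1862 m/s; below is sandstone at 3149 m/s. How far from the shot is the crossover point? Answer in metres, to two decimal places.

206.40 m

x_cross = 2h·√((V₂+V₁)/(V₂−V₁)).
(V₂+V₁)/(V₂−V₁) = (3149+1862)/(3149−1862) = 3.8936; √ = 1.9732.
x_cross = 2·52.3·1.9732 = 206.40 m.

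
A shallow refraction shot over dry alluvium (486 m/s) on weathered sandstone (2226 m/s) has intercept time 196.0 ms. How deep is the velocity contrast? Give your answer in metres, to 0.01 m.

48.81 m

h = tᵢ·V₁·V₂ / (2·√(V₂²−V₁²)).
√(V₂²−V₁²) = √(2226² − 486²) = 2172.3 m/s.
h = 0.196 s × 486 × 2226 / (2 × 2172.3) = 48.81 m.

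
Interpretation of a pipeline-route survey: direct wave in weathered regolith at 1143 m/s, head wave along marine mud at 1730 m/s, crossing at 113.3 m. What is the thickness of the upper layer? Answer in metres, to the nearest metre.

x_cross = 2h·√((V₂+V₁)/(V₂−V₁)) → h = x_cross / (2·√((V₂+V₁)/(V₂−V₁))).
√((V₂+V₁)/(V₂−V₁)) = √((1730+1143)/(1730−1143)) = 2.2123.
h = 113.3 / (2·2.2123) = 25.61 m.

26 m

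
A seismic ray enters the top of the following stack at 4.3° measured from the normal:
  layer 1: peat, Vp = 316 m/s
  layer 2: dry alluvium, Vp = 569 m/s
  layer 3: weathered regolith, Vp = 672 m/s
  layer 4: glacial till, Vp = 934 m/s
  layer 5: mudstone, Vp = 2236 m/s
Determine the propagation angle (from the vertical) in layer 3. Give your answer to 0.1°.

9.2°

Ray parameter p = sin 4.3° / 316 = 2.3727e-04 s/m.
sin θ_3 = p·V_3 = 2.3727e-04 × 672 = 0.1594.
θ_3 = arcsin 0.1594 = 9.17°.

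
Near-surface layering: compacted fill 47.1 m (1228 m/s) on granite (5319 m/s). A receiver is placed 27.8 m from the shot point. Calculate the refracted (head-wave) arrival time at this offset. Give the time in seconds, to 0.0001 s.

0.0799 s

θ_c = arcsin(V₁/V₂) = arcsin(1228/5319) = 13.35°, cos θ_c = 0.9730.
Intercept time tᵢ = 2h cos θ_c / V₁ = 2·47.1·0.9730/1228 = 0.07464 s.
t = x/V₂ + tᵢ = 27.8/5319 + 0.07464 = 0.07986 s.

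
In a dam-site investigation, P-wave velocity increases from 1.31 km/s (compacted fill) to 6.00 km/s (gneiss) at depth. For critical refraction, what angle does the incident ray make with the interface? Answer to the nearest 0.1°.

77.4°

Critical incidence: sin θ_c = V₁/V₂ = 1.31/6.00 = 0.2183.
θ_c = arcsin 0.2183 = 12.61°.
Measured from the interface: 90° − 12.61° = 77.39°.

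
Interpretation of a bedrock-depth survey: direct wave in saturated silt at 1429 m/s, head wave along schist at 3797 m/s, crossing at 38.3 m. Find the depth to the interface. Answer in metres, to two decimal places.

12.89 m

h = (x_cross/2)·√((V₂−V₁)/(V₂+V₁)).
(V₂−V₁)/(V₂+V₁) = (3797−1429)/(3797+1429) = 0.4531; √ = 0.6731.
h = (38.3/2)·0.6731 = 12.89 m.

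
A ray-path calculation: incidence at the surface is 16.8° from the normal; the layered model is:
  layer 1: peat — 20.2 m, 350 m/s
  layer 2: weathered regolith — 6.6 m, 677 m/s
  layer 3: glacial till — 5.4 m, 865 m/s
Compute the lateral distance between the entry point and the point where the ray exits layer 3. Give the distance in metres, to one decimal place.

Apply Snell's law at each interface; in layer i the horizontal offset is hᵢ·tan θᵢ.
Layer 1: θ = 16.80°; offset = 20.2·tan 16.80° = 6.099 m.
Layer 2: sin θ = 677·sin 16.8°/350 = 0.5591, θ = 33.99°; offset = 6.6·tan 33.99° = 4.450 m.
Layer 3: sin θ = 865·sin 16.8°/350 = 0.7143, θ = 45.59°; offset = 5.4·tan 45.59° = 5.512 m.
Total horizontal offset = 16.061 m.

16.1 m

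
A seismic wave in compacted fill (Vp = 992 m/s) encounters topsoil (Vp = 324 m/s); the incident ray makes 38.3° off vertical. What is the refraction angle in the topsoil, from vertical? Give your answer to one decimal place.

11.7°

Snell's law: sin θ₂ = (V₂/V₁)·sin θ₁ = (324/992)·sin 38.3° = 0.2024.
θ₂ = arcsin 0.2024 = 11.68° from the normal.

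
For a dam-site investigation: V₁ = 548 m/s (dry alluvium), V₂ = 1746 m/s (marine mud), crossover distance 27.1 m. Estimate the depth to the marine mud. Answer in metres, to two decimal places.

9.79 m

x_cross = 2h·√((V₂+V₁)/(V₂−V₁)) → h = x_cross / (2·√((V₂+V₁)/(V₂−V₁))).
√((V₂+V₁)/(V₂−V₁)) = √((1746+548)/(1746−548)) = 1.3838.
h = 27.1 / (2·1.3838) = 9.79 m.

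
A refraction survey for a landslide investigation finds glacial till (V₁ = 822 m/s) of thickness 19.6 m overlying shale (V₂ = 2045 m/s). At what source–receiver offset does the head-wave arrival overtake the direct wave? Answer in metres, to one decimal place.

x_cross = 2h·√((V₂+V₁)/(V₂−V₁)).
(V₂+V₁)/(V₂−V₁) = (2045+822)/(2045−822) = 2.3442; √ = 1.5311.
x_cross = 2·19.6·1.5311 = 60.02 m.

60.0 m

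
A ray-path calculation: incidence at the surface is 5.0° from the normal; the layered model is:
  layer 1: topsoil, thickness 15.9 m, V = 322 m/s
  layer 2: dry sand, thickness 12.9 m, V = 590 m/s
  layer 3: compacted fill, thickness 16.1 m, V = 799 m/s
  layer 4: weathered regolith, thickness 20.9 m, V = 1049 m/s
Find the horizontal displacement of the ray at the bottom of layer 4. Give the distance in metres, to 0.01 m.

13.23 m

Ray parameter p = sin 5.0° / 322 m/s = 2.7067e-04 s/m.
Layer 1: θ = 5.00°; offset = 15.9·tan 5.00° = 1.3911 m.
Layer 2: sin θ = p·590 = 0.1597 → θ = 9.19°; offset = 12.9·tan 9.19° = 2.0869 m.
Layer 3: sin θ = p·799 = 0.2163 → θ = 12.49°; offset = 16.1·tan 12.49° = 3.5663 m.
Layer 4: sin θ = p·1049 = 0.2839 → θ = 16.50°; offset = 20.9·tan 16.50° = 6.1889 m.
Σ offsets = 13.2331 m.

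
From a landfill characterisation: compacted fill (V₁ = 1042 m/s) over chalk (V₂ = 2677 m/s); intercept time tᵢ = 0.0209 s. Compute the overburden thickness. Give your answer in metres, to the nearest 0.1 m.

11.8 m

θ_c = arcsin(1042/2677) = 22.91°; cos θ_c = 0.9211.
tᵢ = 2h cos θ_c/V₁ ⇒ h = tᵢ·V₁/(2 cos θ_c) = 0.0209·1042/(2·0.9211) = 11.82 m.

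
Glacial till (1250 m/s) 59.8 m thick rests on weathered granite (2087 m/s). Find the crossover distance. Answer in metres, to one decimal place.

x_cross = 2h·√((V₂+V₁)/(V₂−V₁)).
(V₂+V₁)/(V₂−V₁) = (2087+1250)/(2087−1250) = 3.9869; √ = 1.9967.
x_cross = 2·59.8·1.9967 = 238.81 m.

238.8 m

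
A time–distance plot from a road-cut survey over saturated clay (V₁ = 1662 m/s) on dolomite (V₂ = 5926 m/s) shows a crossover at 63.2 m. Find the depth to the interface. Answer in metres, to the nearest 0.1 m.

23.7 m

x_cross = 2h·√((V₂+V₁)/(V₂−V₁)) → h = x_cross / (2·√((V₂+V₁)/(V₂−V₁))).
√((V₂+V₁)/(V₂−V₁)) = √((5926+1662)/(5926−1662)) = 1.3340.
h = 63.2 / (2·1.3340) = 23.69 m.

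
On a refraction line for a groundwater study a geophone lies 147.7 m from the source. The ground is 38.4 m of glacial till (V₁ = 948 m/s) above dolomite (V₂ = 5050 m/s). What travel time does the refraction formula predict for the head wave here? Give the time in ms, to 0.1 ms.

108.8 ms

t = x/V₂ + 2h·√(V₂²−V₁²)/(V₁V₂).
√(V₂²−V₁²) = √(5050²−948²) = 4960.2 m/s; delay term = 2·38.4·4960.2/(948·5050) = 0.07957 s.
t = 147.7/5050 + 0.07957 = 0.10882 s.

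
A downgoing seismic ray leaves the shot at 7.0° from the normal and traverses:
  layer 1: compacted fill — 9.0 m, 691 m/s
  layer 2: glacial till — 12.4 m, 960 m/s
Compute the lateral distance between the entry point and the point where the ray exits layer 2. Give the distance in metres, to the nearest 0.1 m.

3.2 m

Apply Snell's law at each interface; in layer i the horizontal offset is hᵢ·tan θᵢ.
Layer 1: θ = 7.00°; offset = 9.0·tan 7.00° = 1.105 m.
Layer 2: sin θ = 960·sin 7.0°/691 = 0.1693, θ = 9.75°; offset = 12.4·tan 9.75° = 2.130 m.
Total horizontal offset = 3.235 m.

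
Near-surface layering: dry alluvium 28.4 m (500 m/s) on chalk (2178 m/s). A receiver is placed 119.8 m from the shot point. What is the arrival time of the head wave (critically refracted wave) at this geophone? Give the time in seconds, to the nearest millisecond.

t = x/V₂ + 2h·√(V₂²−V₁²)/(V₁V₂).
√(V₂²−V₁²) = √(2178²−500²) = 2119.8 m/s; delay term = 2·28.4·2119.8/(500·2178) = 0.11057 s.
t = 119.8/2178 + 0.11057 = 0.16557 s.

0.166 s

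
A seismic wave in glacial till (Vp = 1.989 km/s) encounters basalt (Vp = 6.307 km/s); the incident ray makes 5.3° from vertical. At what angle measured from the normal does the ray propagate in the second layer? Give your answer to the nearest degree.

17°

sin θ₁/V₁ = sin θ₂/V₂ ⇒ sin θ₂ = 6.307·sin 5.3°/1.989 = 6.307·0.0924/1.989 = 0.2929.
θ₂ = arcsin 0.2929 = 17.03° from the normal.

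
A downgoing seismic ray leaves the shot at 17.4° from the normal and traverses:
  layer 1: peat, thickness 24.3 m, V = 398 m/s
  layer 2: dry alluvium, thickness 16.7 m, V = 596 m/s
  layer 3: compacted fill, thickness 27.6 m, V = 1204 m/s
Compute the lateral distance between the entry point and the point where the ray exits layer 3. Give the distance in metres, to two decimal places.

74.56 m

Apply Snell's law at each interface; in layer i the horizontal offset is hᵢ·tan θᵢ.
Layer 1: θ = 17.40°; offset = 24.3·tan 17.40° = 7.6152 m.
Layer 2: sin θ = 596·sin 17.4°/398 = 0.4478, θ = 26.60°; offset = 16.7·tan 26.60° = 8.3639 m.
Layer 3: sin θ = 1204·sin 17.4°/398 = 0.9046, θ = 64.77°; offset = 27.6·tan 64.77° = 58.5848 m.
Σ offsets = 74.5638 m.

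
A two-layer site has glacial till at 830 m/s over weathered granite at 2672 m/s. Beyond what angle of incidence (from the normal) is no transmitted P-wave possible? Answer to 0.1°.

18.1°

At critical incidence the refracted ray runs along the interface (θ₂ = 90°), so sin θ_c = V₁/V₂.
θ_c = arcsin(830/2672) = arcsin 0.3106 = 18.10°.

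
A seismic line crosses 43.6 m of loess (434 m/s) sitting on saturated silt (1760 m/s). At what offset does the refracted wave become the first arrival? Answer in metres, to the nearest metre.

112 m

x_cross = 2h·√((V₂+V₁)/(V₂−V₁)).
(V₂+V₁)/(V₂−V₁) = (1760+434)/(1760−434) = 1.6546; √ = 1.2863.
x_cross = 2·43.6·1.2863 = 112.17 m.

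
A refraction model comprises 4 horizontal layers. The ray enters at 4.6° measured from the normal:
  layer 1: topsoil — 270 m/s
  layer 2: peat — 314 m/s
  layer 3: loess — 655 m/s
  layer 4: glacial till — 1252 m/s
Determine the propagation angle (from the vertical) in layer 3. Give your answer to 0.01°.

11.22°

Snell's law across each interface conserves sin θ / V, so sin θ_3 = V_3·sin θ₁/V₁.
sin θ_3 = 655 × sin 4.6° / 270 = 0.1946.
θ_3 = 11.22° from the vertical.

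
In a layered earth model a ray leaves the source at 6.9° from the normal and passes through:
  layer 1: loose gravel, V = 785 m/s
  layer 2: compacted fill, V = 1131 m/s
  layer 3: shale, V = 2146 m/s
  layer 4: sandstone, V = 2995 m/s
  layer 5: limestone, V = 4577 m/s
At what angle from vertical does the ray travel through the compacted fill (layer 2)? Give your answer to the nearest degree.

Ray parameter p = sin 6.9° / 785 = 1.5304e-04 s/m.
sin θ_2 = p·V_2 = 1.5304e-04 × 1131 = 0.1731.
θ_2 = arcsin 0.1731 = 9.97°.

10°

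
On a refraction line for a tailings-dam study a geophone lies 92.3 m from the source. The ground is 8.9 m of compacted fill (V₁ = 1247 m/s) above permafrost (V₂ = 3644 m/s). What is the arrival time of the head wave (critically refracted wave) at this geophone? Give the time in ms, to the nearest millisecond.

t = x/V₂ + 2h·√(V₂²−V₁²)/(V₁V₂).
√(V₂²−V₁²) = √(3644²−1247²) = 3424.0 m/s; delay term = 2·8.9·3424.0/(1247·3644) = 0.01341 s.
t = 92.3/3644 + 0.01341 = 0.03874 s.

39 ms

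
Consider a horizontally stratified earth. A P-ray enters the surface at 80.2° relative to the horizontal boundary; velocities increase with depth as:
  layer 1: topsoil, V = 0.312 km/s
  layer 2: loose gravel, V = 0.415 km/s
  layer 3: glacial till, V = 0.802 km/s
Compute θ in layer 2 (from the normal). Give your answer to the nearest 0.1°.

13.1°

From the normal: θ₁ = 90° − 80.2° = 9.8°.
Ray parameter p = sin 9.8° / 0.312 = 5.4554e-01 s/km.
sin θ_2 = p·V_2 = 5.4554e-01 × 0.415 = 0.2264.
θ_2 = 13.09° from the vertical.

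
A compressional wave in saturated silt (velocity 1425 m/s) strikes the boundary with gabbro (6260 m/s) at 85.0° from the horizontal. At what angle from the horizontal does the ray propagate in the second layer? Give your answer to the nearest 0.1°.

67.5°

Convert to the normal: θ₁ = 90° − 85.0° = 5.0°.
Snell's law: sin θ₂ = (V₂/V₁)·sin θ₁ = (6260/1425)·sin 5.0° = 0.3829.
θ₂ = arcsin 0.3829 = 22.51° from the normal.
From the interface: 90° − 22.51° = 67.49°.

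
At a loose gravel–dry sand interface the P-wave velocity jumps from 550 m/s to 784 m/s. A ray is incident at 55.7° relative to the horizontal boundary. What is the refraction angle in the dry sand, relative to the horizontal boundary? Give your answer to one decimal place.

Angle from the normal: 90° − 55.7° = 34.3°.
Snell's law: sin θ₂ = (V₂/V₁)·sin θ₁ = (784/550)·sin 34.3° = 0.8033.
θ₂ = arcsin 0.8033 = 53.44° from the normal.
From the interface: 90° − 53.44° = 36.56°.

36.6°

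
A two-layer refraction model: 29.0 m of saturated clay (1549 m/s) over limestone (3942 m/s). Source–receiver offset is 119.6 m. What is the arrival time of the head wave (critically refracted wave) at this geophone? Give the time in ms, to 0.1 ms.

64.8 ms

θ_c = arcsin(V₁/V₂) = arcsin(1549/3942) = 23.14°, cos θ_c = 0.9196.
Intercept time tᵢ = 2h cos θ_c / V₁ = 2·29.0·0.9196/1549 = 0.03443 s.
t = x/V₂ + tᵢ = 119.6/3942 + 0.03443 = 0.06477 s.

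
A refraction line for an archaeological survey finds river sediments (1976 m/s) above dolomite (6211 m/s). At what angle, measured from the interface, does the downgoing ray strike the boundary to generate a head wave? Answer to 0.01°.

71.45°

Critical incidence: sin θ_c = V₁/V₂ = 1976/6211 = 0.3181.
θ_c = arcsin 0.3181 = 18.55°.
Measured from the interface: 90° − 18.55° = 71.45°.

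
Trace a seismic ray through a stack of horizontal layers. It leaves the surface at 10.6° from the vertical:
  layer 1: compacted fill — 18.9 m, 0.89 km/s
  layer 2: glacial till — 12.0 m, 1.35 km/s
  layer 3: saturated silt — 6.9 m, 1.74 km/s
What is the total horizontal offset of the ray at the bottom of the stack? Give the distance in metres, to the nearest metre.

10 m

Ray parameter p = sin 10.6° / 0.89 km/s = 2.0669e-01 s/km.
Layer 1: θ = 10.60°; offset = 18.9·tan 10.60° = 3.537 m.
Layer 2: sin θ = p·1.35 = 0.2790 → θ = 16.20°; offset = 12.0·tan 16.20° = 3.487 m.
Layer 3: sin θ = p·1.74 = 0.3596 → θ = 21.08°; offset = 6.9·tan 21.08° = 2.659 m.
Summing the layer offsets gives 9.683 m.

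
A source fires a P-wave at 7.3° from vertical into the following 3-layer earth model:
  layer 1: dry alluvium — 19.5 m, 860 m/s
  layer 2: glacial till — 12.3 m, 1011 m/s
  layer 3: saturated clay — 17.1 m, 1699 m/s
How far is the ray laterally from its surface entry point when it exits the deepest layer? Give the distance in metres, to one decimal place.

8.8 m

p = sin θ₁/V₁ = sin 7.3°/860 = 1.4775e-04 s/m is conserved through the stack.
Layer 1: θ = 7.30°; offset = 19.5·tan 7.30° = 2.498 m.
Layer 2: sin θ = p·1011 = 0.1494 → θ = 8.59°; offset = 12.3·tan 8.59° = 1.858 m.
Layer 3: sin θ = p·1699 = 0.2510 → θ = 14.54°; offset = 17.1·tan 14.54° = 4.435 m.
Summing the layer offsets gives 8.791 m.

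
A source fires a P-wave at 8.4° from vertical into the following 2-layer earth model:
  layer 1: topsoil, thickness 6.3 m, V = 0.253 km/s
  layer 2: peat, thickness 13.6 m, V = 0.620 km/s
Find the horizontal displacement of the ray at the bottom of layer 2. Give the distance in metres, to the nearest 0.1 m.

Apply Snell's law at each interface; in layer i the horizontal offset is hᵢ·tan θᵢ.
Layer 1: θ = 8.40°; offset = 6.3·tan 8.40° = 0.930 m.
Layer 2: sin θ = 0.620·sin 8.4°/0.253 = 0.3580, θ = 20.98°; offset = 13.6·tan 20.98° = 5.214 m.
Σ offsets = 6.145 m.

6.1 m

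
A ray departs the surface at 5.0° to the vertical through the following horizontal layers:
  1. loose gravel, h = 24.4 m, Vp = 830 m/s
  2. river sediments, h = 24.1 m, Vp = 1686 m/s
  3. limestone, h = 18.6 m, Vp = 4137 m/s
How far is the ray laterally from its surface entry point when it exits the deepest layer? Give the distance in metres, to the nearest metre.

Apply Snell's law at each interface; in layer i the horizontal offset is hᵢ·tan θᵢ.
Layer 1: θ = 5.00°; offset = 24.4·tan 5.00° = 2.135 m.
Layer 2: sin θ = 1686·sin 5.0°/830 = 0.1770, θ = 10.20°; offset = 24.1·tan 10.20° = 4.335 m.
Layer 3: sin θ = 4137·sin 5.0°/830 = 0.4344, θ = 25.75°; offset = 18.6·tan 25.75° = 8.971 m.
Summing the layer offsets gives 15.441 m.

15 m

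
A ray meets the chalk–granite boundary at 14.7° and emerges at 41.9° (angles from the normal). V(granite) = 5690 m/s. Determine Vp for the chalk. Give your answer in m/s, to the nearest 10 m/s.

Snell's law: sin 14.7°/V₁ = sin 41.9°/V₂.
V₁ = V₂·sin 14.7°/sin 41.9° = 5690 × 0.3800 = 2162.04 m/s.

2160 m/s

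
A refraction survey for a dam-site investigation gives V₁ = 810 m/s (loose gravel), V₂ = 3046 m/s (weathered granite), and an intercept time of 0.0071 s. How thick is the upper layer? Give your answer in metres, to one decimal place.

3.0 m

θ_c = arcsin(810/3046) = 15.42°; cos θ_c = 0.9640.
tᵢ = 2h cos θ_c/V₁ ⇒ h = tᵢ·V₁/(2 cos θ_c) = 0.0071·810/(2·0.9640) = 2.98 m.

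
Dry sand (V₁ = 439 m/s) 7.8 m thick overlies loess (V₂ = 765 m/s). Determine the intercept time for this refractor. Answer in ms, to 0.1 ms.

29.1 ms

tᵢ = 2h·√(V₂²−V₁²)/(V₁V₂).
√(V₂²−V₁²) = √(765²−439²) = 626.5 m/s.
tᵢ = 2·7.8·626.5/(439·765) = 0.02910 s.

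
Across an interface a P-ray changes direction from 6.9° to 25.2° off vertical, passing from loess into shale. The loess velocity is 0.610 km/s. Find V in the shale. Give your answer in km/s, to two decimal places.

2.16 km/s

Snell's law: sin 6.9°/V₁ = sin 25.2°/V₂.
V₂ = V₁·sin 25.2°/sin 6.9° = 0.610 × 3.5441 = 2.16 km/s.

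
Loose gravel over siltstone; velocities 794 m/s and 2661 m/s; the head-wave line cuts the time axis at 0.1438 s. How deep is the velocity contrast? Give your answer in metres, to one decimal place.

59.8 m

θ_c = arcsin(794/2661) = 17.36°; cos θ_c = 0.9544.
tᵢ = 2h cos θ_c/V₁ ⇒ h = tᵢ·V₁/(2 cos θ_c) = 0.1438·794/(2·0.9544) = 59.81 m.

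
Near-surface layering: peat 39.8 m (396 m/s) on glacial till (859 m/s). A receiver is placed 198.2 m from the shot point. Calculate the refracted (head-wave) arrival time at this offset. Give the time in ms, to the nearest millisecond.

409 ms

θ_c = arcsin(V₁/V₂) = arcsin(396/859) = 27.45°, cos θ_c = 0.8874.
Intercept time tᵢ = 2h cos θ_c / V₁ = 2·39.8·0.8874/396 = 0.17838 s.
t = x/V₂ + tᵢ = 198.2/859 + 0.17838 = 0.40911 s.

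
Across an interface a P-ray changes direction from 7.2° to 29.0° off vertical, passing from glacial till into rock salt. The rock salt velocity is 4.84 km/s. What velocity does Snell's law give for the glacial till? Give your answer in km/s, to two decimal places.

Snell's law: sin 7.2°/V₁ = sin 29.0°/V₂.
V₁ = V₂·sin 7.2°/sin 29.0° = 4.84 × 0.2585 = 1.25 km/s.

1.25 km/s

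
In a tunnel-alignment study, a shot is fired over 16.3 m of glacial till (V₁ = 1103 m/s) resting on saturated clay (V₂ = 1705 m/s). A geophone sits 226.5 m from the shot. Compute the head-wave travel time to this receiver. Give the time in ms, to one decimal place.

155.4 ms

θ_c = arcsin(V₁/V₂) = arcsin(1103/1705) = 40.31°, cos θ_c = 0.7626.
Intercept time tᵢ = 2h cos θ_c / V₁ = 2·16.3·0.7626/1103 = 0.02254 s.
t = x/V₂ + tᵢ = 226.5/1705 + 0.02254 = 0.15538 s.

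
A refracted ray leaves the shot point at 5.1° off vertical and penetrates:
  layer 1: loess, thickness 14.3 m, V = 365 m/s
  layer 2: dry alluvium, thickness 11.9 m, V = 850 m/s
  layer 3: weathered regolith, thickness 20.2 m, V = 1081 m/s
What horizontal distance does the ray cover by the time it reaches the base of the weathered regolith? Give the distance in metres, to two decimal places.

p = sin θ₁/V₁ = sin 5.1°/365 = 2.4355e-04 s/m is conserved through the stack.
Layer 1: θ = 5.10°; offset = 14.3·tan 5.10° = 1.2762 m.
Layer 2: sin θ = p·850 = 0.2070 → θ = 11.95°; offset = 11.9·tan 11.95° = 2.5180 m.
Layer 3: sin θ = p·1081 = 0.2633 → θ = 15.26°; offset = 20.2·tan 15.26° = 5.5126 m.
Total horizontal offset = 9.3069 m.

9.31 m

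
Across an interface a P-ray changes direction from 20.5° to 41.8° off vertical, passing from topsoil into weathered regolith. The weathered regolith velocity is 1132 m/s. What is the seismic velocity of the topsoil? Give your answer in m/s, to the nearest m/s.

sin 20.5° = 0.3502; sin 41.8° = 0.6665.
V₁ = V₂·(sin θ₁/sin θ₂) = 1132·(0.3502/0.6665) = 594.77 m/s.

595 m/s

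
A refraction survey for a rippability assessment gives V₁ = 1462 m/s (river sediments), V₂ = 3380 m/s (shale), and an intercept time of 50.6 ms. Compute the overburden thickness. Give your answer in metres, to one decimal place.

41.0 m

θ_c = arcsin(1462/3380) = 25.63°; cos θ_c = 0.9016.
tᵢ = 2h cos θ_c/V₁ ⇒ h = tᵢ·V₁/(2 cos θ_c) = 0.0506·1462/(2·0.9016) = 41.02 m.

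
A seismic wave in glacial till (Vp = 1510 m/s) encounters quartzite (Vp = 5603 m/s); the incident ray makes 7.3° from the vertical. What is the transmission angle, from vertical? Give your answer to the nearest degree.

28°

Snell's law: sin θ₂ = (V₂/V₁)·sin θ₁ = (5603/1510)·sin 7.3° = 0.4715.
θ₂ = sin⁻¹(0.4715) = 28.13° (from vertical).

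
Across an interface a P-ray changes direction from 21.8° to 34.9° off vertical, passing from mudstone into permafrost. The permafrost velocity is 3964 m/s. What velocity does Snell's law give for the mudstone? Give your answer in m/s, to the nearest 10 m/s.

2570 m/s

sin 21.8° = 0.3714; sin 34.9° = 0.5721.
V₁ = V₂·(sin θ₁/sin θ₂) = 3964·(0.3714/0.5721) = 2572.95 m/s.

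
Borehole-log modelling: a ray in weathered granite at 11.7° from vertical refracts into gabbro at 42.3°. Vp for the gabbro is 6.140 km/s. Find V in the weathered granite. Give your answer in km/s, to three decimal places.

sin 11.7° = 0.2028; sin 42.3° = 0.6730.
V₁ = V₂·(sin θ₁/sin θ₂) = 6.140·(0.2028/0.6730) = 1.850 km/s.

1.850 km/s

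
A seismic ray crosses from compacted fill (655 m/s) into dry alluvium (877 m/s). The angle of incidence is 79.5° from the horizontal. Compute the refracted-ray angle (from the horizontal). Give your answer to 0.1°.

75.9°

Angle from the normal: 90° − 79.5° = 10.5°.
sin θ₁/V₁ = sin θ₂/V₂ ⇒ sin θ₂ = 877·sin 10.5°/655 = 877·0.1822/655 = 0.2440.
θ₂ = sin⁻¹(0.2440) = 14.12° (from vertical).
From the interface: 90° − 14.12° = 75.88°.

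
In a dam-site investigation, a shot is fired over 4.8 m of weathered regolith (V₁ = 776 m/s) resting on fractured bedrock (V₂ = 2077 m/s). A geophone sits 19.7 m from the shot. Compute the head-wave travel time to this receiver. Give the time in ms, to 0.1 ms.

21.0 ms

θ_c = arcsin(V₁/V₂) = arcsin(776/2077) = 21.94°, cos θ_c = 0.9276.
Intercept time tᵢ = 2h cos θ_c / V₁ = 2·4.8·0.9276/776 = 0.01148 s.
t = x/V₂ + tᵢ = 19.7/2077 + 0.01148 = 0.02096 s.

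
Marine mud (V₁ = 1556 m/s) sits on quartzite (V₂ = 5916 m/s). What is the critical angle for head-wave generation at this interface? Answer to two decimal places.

15.25°

Critical incidence: sin θ_c = V₁/V₂ = 1556/5916 = 0.2630.
θ_c = arcsin 0.2630 = 15.25°.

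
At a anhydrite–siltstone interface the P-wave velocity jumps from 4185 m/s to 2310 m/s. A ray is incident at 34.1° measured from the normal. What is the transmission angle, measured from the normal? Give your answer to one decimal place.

Snell's law: sin θ₂ = (V₂/V₁)·sin θ₁ = (2310/4185)·sin 34.1° = 0.3095.
θ₂ = sin⁻¹(0.3095) = 18.03° (from vertical).

18.0°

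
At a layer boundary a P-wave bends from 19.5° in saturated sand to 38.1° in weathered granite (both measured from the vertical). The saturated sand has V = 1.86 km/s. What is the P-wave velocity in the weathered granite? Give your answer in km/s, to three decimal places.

Snell's law: sin 19.5°/V₁ = sin 38.1°/V₂.
V₂ = V₁·sin 38.1°/sin 19.5° = 1.86 × 1.8485 = 3.438 km/s.

3.438 km/s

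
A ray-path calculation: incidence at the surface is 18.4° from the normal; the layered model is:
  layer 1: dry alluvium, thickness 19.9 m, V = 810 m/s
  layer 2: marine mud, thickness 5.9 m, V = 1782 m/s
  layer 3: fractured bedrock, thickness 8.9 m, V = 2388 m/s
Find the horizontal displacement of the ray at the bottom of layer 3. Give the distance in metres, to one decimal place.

34.9 m

Apply Snell's law at each interface; in layer i the horizontal offset is hᵢ·tan θᵢ.
Layer 1: θ = 18.40°; offset = 19.9·tan 18.40° = 6.620 m.
Layer 2: sin θ = 1782·sin 18.4°/810 = 0.6944, θ = 43.98°; offset = 5.9·tan 43.98° = 5.694 m.
Layer 3: sin θ = 2388·sin 18.4°/810 = 0.9306, θ = 68.53°; offset = 8.9·tan 68.53° = 22.623 m.
Summing the layer offsets gives 34.937 m.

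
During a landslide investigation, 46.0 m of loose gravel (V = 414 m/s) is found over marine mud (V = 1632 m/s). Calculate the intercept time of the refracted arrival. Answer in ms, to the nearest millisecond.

215 ms

tᵢ = 2h·√(V₂²−V₁²)/(V₁V₂).
√(V₂²−V₁²) = √(1632²−414²) = 1578.6 m/s.
tᵢ = 2·46.0·1578.6/(414·1632) = 0.21495 s.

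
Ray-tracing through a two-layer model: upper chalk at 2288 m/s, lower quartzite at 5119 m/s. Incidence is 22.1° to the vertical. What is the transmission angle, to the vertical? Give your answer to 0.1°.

57.3°

sin θ₁/V₁ = sin θ₂/V₂ ⇒ sin θ₂ = 5119·sin 22.1°/2288 = 5119·0.3762/2288 = 0.8417.
θ₂ = arcsin 0.8417 = 57.32° from the normal.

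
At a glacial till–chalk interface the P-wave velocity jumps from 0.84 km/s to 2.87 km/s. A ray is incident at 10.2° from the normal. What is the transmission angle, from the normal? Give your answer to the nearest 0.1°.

sin θ₁/V₁ = sin θ₂/V₂ ⇒ sin θ₂ = 2.87·sin 10.2°/0.84 = 2.87·0.1771/0.84 = 0.6050.
θ₂ = sin⁻¹(0.6050) = 37.23° (from vertical).

37.2°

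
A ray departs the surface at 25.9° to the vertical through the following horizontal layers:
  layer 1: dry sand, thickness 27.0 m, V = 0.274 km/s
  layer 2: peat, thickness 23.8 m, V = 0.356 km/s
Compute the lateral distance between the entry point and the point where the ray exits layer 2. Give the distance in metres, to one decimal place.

29.5 m

p = sin θ₁/V₁ = sin 25.9°/0.274 = 1.5942e+00 s/km is conserved through the stack.
Layer 1: θ = 25.90°; offset = 27.0·tan 25.90° = 13.110 m.
Layer 2: sin θ = p·0.356 = 0.5675 → θ = 34.58°; offset = 23.8·tan 34.58° = 16.405 m.
Total horizontal offset = 29.515 m.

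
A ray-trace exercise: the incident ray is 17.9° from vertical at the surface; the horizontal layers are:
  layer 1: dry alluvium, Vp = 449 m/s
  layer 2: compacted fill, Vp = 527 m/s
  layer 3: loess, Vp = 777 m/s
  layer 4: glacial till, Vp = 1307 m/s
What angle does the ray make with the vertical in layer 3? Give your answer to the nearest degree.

32°

Snell's law across each interface conserves sin θ / V, so sin θ_3 = V_3·sin θ₁/V₁.
sin θ_3 = 777 × sin 17.9° / 449 = 0.5319.
θ_3 = arcsin 0.5319 = 32.13°.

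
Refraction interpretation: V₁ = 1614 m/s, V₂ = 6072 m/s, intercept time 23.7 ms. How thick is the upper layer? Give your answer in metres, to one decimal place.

h = tᵢ·V₁·V₂ / (2·√(V₂²−V₁²)).
√(V₂²−V₁²) = √(6072² − 1614²) = 5853.6 m/s.
h = 0.0237 s × 1614 × 6072 / (2 × 5853.6) = 19.84 m.

19.8 m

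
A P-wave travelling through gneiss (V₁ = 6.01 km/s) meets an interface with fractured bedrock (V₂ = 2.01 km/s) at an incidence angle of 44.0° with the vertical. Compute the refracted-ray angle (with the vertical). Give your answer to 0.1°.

13.4°

sin θ₁/V₁ = sin θ₂/V₂ ⇒ sin θ₂ = 2.01·sin 44.0°/6.01 = 2.01·0.6947/6.01 = 0.2323.
θ₂ = arcsin 0.2323 = 13.43° from the normal.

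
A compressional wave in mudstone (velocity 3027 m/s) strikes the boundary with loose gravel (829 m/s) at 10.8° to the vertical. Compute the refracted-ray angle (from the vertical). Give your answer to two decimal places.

2.94°

Snell's law: sin θ₂ = (V₂/V₁)·sin θ₁ = (829/3027)·sin 10.8° = 0.0513.
θ₂ = arcsin 0.0513 = 2.94° from the normal.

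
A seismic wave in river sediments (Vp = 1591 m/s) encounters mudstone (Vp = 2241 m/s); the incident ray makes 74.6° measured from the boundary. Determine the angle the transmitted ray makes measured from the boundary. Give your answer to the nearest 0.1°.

Angle from the normal: 90° − 74.6° = 15.4°.
sin θ₁/V₁ = sin θ₂/V₂ ⇒ sin θ₂ = 2241·sin 15.4°/1591 = 2241·0.2656/1591 = 0.3740.
θ₂ = arcsin 0.3740 = 21.97° from the normal.
From the interface: 90° − 21.97° = 68.03°.

68.0°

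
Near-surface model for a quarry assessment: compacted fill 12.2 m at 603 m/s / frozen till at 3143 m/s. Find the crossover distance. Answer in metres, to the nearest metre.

30 m

θ_c = arcsin(603/3143) = 11.06°, so cos θ_c = 0.9814 and tᵢ = 2h cos θ_c/V₁ = 0.0397 s.
At crossover x/V₁ = x/V₂ + tᵢ ⇒ x = tᵢ/(1/V₁ − 1/V₂) = 0.03971/(1.6584e-03 − 3.1817e-04) = 29.63 m.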